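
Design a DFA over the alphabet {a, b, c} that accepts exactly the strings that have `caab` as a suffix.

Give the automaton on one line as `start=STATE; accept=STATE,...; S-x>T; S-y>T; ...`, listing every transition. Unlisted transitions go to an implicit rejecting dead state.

Let each state record the length of the longest suffix of the input read so far that is also a prefix of `caab`. q1 means the last symbol is `c`; q2 means the last 2 symbols are `ca`; q3 means the last 3 symbols are `caa`; q4 means the last 4 symbols are `caab`. Accept only at q4, where the string currently ends in `caab`.
A 5-state machine:
        a   b   c  
>  q0   q0  q0  q1 
   q1   q2  q0  q1 
   q2   q3  q0  q1 
   q3   q0  q4  q1 
 * q4   q0  q0  q1 
(> = start, * = accepting)

start=q0; accept=q4; q0-a>q0; q0-b>q0; q0-c>q1; q1-a>q2; q1-b>q0; q1-c>q1; q2-a>q3; q2-b>q0; q2-c>q1; q3-a>q0; q3-b>q4; q3-c>q1; q4-a>q0; q4-b>q0; q4-c>q1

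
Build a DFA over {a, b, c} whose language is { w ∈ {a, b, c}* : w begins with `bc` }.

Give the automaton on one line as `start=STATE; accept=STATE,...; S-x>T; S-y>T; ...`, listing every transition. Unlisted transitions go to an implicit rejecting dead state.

start=q0; accept=q2; q0-a>q3; q0-b>q1; q0-c>q3; q1-a>q3; q1-b>q3; q1-c>q2; q2-a>q2; q2-b>q2; q2-c>q2; q3-a>q3; q3-b>q3; q3-c>q3

Walk along `bc` while the input agrees: from q0 take `b` to q1, and so on. Any deviation drops to the rejecting sink q3. Once q2 is reached the prefix is confirmed and every continuation is accepted.
4 states suffice.
        a   b   c  
>  q0   q3  q1  q3 
   q1   q3  q3  q2 
 * q2   q2  q2  q2 
   q3   q3  q3  q3 
(> = start, * = accepting)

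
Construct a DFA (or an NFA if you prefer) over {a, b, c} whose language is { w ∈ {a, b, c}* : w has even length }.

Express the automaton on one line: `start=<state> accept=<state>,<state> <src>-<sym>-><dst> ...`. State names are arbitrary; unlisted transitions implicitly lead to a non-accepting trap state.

start=S0 accept=S0 S0-a->S1 S0-b->S1 S0-c->S1 S1-a->S0 S1-b->S0 S1-c->S0

Only the length mod 2 matters, so use a 2-cycle: from any state, every input symbol moves to the next state, wrapping S1 back to S0. Mark S0 accepting.
A 2-state machine:
        a   b   c  
>* S0   S1  S1  S1 
   S1   S0  S0  S0 
(> = start, * = accepting)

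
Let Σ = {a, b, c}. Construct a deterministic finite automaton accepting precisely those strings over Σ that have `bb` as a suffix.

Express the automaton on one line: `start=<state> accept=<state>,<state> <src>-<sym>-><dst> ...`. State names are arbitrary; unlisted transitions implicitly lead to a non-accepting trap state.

start=s0 accept=s2 s0-a->s0 s0-b->s1 s0-c->s0 s1-a->s0 s1-b->s2 s1-c->s0 s2-a->s0 s2-b->s2 s2-c->s0

Remember how much of `bb` the current input suffix matches. State s0 means no match yet; s1 means the last symbol is `b`; s2 means the last 2 symbols are `bb`. Only s2 accepts. On a mismatch, fall back to the longest proper suffix that is still a prefix of `bb`.
3 states suffice.
        a   b   c  
>  s0   s0  s1  s0 
   s1   s0  s2  s0 
 * s2   s0  s2  s0 
(> = start, * = accepting)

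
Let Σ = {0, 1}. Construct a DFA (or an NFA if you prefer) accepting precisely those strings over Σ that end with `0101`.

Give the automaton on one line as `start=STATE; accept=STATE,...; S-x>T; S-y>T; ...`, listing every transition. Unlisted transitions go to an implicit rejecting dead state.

Remember how much of `0101` the current input suffix matches. State q0 means no match yet; q1 means the last symbol is `0`; q2 means the last 2 symbols are `01`; q3 means the last 3 symbols are `010`; q4 means the last 4 symbols are `0101`. Only q4 accepts. On a mismatch, fall back to the longest proper suffix that is still a prefix of `0101`.
5 states suffice.
        0   1  
>  q0   q1  q0 
   q1   q1  q2 
   q2   q3  q0 
   q3   q1  q4 
 * q4   q3  q0 
(> = start, * = accepting)

start=q0; accept=q4; q0-0>q1; q0-1>q0; q1-0>q1; q1-1>q2; q2-0>q3; q2-1>q0; q3-0>q1; q3-1>q4; q4-0>q3; q4-1>q0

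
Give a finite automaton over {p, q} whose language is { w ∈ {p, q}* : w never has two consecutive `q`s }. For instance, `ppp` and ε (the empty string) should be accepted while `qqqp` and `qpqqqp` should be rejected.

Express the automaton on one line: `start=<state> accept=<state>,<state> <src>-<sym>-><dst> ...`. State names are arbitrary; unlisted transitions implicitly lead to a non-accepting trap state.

start=S0 accept=S0,S1 S0-p->S0 S0-q->S1 S1-p->S0 S1-q->S2 S2-p->S2 S2-q->S2

This is the complement of 'contains `qq`'. Use the same substring-matching states — S0 through S2 holding how much of `qq` has just been matched — but flip the accepting set: everything except the trap S2 accepts.
        p   q  
>* S0   S0  S1 
 * S1   S0  S2 
   S2   S2  S2 
(> = start, * = accepting)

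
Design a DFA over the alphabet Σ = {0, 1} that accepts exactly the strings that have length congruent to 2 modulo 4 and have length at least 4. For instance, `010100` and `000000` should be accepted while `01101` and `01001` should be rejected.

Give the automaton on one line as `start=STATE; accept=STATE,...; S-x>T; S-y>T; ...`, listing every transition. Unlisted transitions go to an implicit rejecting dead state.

Run two small machines in parallel and take their product. One (4 states) tracks the input length modulo 4; the other (6 states) tracks the input length, saturating at 5. Each combined state is a pair, one component from each; accept when both components accept. Minimizing collapses redundant product states.
With 7 states:
        0   1  
>  S0   S1  S1 
   S1   S2  S2 
   S2   S3  S3 
   S3   S4  S4 
   S4   S5  S5 
   S5   S6  S6 
 * S6   S3  S3 
(> = start, * = accepting)

start=S0; accept=S6; S0-0>S1; S0-1>S1; S1-0>S2; S1-1>S2; S2-0>S3; S2-1>S3; S3-0>S4; S3-1>S4; S4-0>S5; S4-1>S5; S5-0>S6; S5-1>S6; S6-0>S3; S6-1>S3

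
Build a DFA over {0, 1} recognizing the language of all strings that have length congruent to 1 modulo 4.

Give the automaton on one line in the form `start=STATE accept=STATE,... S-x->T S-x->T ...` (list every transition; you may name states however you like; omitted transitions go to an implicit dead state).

Only the length mod 4 matters, so use a 4-cycle: from any state, every input symbol moves to the next state, wrapping q3 back to q0. Mark q1 accepting.
        0   1  
>  q0   q1  q1 
 * q1   q2  q2 
   q2   q3  q3 
   q3   q0  q0 
(> = start, * = accepting)

start=q0 accept=q1 q0-0->q1 q0-1->q1 q1-0->q2 q1-1->q2 q2-0->q3 q2-1->q3 q3-0->q0 q3-1->q0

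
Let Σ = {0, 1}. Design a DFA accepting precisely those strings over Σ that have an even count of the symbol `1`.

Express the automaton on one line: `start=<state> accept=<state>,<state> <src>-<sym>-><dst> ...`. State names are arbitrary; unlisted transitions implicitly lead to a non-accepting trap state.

start=q0 accept=q0 q0-0->q0 q0-1->q1 q1-0->q1 q1-1->q0

Keep the running count of `1`s modulo 2: each `1` advances along the cycle q0 → q1 → q0 while other symbols loop. Accept at q0.
2 states suffice.
        0   1  
>* q0   q0  q1 
   q1   q1  q0 
(> = start, * = accepting)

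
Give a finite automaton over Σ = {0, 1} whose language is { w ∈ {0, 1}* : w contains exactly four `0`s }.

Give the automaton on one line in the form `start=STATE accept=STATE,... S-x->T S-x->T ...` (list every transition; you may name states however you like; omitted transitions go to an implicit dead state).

start=q0 accept=q4 q0-0->q1 q0-1->q0 q1-0->q2 q1-1->q1 q2-0->q3 q2-1->q2 q3-0->q4 q3-1->q3 q4-0->q5 q4-1->q4 q5-0->q5 q5-1->q5

Only the number of `0`s matters, and only up to 5. Make a chain q0 → q1 → q2 → q3 → q4 → q5 advanced by each `0` (with q5 absorbing); every other symbol self-loops. The accepting set is {q4}.
With 6 states:
        0   1  
>  q0   q1  q0 
   q1   q2  q1 
   q2   q3  q2 
   q3   q4  q3 
 * q4   q5  q4 
   q5   q5  q5 
(> = start, * = accepting)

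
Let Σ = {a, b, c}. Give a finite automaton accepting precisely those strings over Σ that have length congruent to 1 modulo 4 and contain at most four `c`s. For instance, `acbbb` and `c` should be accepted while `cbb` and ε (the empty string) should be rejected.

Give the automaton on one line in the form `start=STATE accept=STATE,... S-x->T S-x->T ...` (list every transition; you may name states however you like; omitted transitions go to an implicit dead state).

Handle the two conditions separately and then intersect. The first has 4 states tracking the input length modulo 4; the second has 6 states tracking the count of `c`s, saturating at 5. A product state is a pair (one from each), accepting exactly when both do. Equivalent product states are then merged.
A 21-state machine:
          a    b    c  
>  s0     s1   s1   s2 
 * s1     s3   s3   s4 
 * s2     s4   s4   s5 
   s3     s6   s6   s7 
   s4     s7   s7   s8 
   s5     s8   s8   s9 
   s6     s0   s0  s10 
   s7    s10  s10  s11 
   s8    s11  s11  s12 
   s9    s12  s12  s13 
   s10    s2   s2  s14 
   s11   s14  s14  s15 
   s12   s15  s15  s16 
   s13   s16  s16  s17 
 * s14    s5   s5  s18 
 * s15   s18  s18  s19 
 * s16   s19  s19  s17 
   s17   s17  s17  s17 
   s18    s9   s9  s20 
   s19   s20  s20  s17 
   s20   s13  s13  s17 
(> = start, * = accepting)

start=s0 accept=s1,s2,s14,s15,s16 s0-a->s1 s0-b->s1 s0-c->s2 s1-a->s3 s1-b->s3 s1-c->s4 s2-a->s4 s2-b->s4 s2-c->s5 s3-a->s6 s3-b->s6 s3-c->s7 s4-a->s7 s4-b->s7 s4-c->s8 s5-a->s8 s5-b->s8 s5-c->s9 s6-a->s0 s6-b->s0 s6-c->s10 s7-a->s10 s7-b->s10 s7-c->s11 s8-a->s11 s8-b->s11 s8-c->s12 s9-a->s12 s9-b->s12 s9-c->s13 s10-a->s2 s10-b->s2 s10-c->s14 s11-a->s14 s11-b->s14 s11-c->s15 s12-a->s15 s12-b->s15 s12-c->s16 s13-a->s16 s13-b->s16 s13-c->s17 s14-a->s5 s14-b->s5 s14-c->s18 s15-a->s18 s15-b->s18 s15-c->s19 s16-a->s19 s16-b->s19 s16-c->s17 s17-a->s17 s17-b->s17 s17-c->s17 s18-a->s9 s18-b->s9 s18-c->s20 s19-a->s20 s19-b->s20 s19-c->s17 s20-a->s13 s20-b->s13 s20-c->s17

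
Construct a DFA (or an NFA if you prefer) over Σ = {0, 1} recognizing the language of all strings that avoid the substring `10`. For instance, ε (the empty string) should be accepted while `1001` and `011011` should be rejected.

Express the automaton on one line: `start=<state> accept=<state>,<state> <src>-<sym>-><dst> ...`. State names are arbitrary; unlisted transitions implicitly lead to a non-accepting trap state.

start=q0 accept=q0,q1 q0-0->q0 q0-1->q1 q1-0->q2 q1-1->q1 q2-0->q2 q2-1->q2

Track partial matches of the forbidden pattern `10`. State q2 is a dead state reached once `10` has occurred; every other state accepts. q0 means no part of `10` is currently matched.
A 3-state machine:
        0   1  
>* q0   q0  q1 
 * q1   q2  q1 
   q2   q2  q2 
(> = start, * = accepting)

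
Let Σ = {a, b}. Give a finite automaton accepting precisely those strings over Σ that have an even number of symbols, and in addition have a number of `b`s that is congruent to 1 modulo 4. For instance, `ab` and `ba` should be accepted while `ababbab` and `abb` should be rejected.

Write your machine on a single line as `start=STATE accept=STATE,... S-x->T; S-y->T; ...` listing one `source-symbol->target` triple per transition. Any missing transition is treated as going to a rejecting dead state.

Handle the two conditions separately and then intersect. One (2 states) tracks the input length modulo 2; the other (4 states) tracks the count of `b`s modulo 4. Each combined state is a pair, one component from each; accept when both components accept.
        a   b  
>  s0   s1  s2 
   s1   s0  s3 
   s2   s3  s4 
 * s3   s2  s5 
   s4   s5  s6 
   s5   s4  s7 
   s6   s7  s0 
   s7   s6  s1 
(> = start, * = accepting)

start=s0; accept=s3; s0-a->s1; s0-b->s2; s1-a->s0; s1-b->s3; s2-a->s3; s2-b->s4; s3-a->s2; s3-b->s5; s4-a->s5; s4-b->s6; s5-a->s4; s5-b->s7; s6-a->s7; s6-b->s0; s7-a->s6; s7-b->s1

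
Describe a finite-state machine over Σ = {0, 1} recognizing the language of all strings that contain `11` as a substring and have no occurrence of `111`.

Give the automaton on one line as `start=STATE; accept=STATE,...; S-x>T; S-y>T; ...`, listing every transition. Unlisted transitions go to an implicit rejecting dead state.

Build one automaton per condition and run them in lockstep. One (3 states) tracks whether and how much of `11` has been seen; the other (4 states) tracks partial matches of the forbidden pattern `111`. Each combined state is a pair, one component from each; accept when both components accept.
A 6-state machine:
        0   1  
>  S0   S0  S1 
   S1   S0  S2 
 * S2   S3  S4 
 * S3   S3  S5 
   S4   S4  S4 
 * S5   S3  S2 
(> = start, * = accepting)

start=S0; accept=S2,S3,S5; S0-0>S0; S0-1>S1; S1-0>S0; S1-1>S2; S2-0>S3; S2-1>S4; S3-0>S3; S3-1>S5; S4-0>S4; S4-1>S4; S5-0>S3; S5-1>S2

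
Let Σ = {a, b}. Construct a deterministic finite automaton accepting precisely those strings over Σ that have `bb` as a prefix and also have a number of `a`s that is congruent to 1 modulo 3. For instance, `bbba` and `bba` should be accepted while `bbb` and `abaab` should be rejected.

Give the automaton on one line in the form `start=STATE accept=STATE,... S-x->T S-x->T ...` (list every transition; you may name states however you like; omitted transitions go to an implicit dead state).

start=s0 accept=s4 s0-a->s1 s0-b->s2 s1-a->s1 s1-b->s1 s2-a->s1 s2-b->s3 s3-a->s4 s3-b->s3 s4-a->s5 s4-b->s4 s5-a->s3 s5-b->s5

Build one automaton per condition and run them in lockstep. One (4 states) tracks whether the input so far still matches the prefix `bb`; the other (3 states) tracks the count of `a`s modulo 3. Each combined state is a pair, one component from each; accept when both components accept. Minimizing collapses redundant product states.
A 6-state machine:
        a   b  
>  s0   s1  s2 
   s1   s1  s1 
   s2   s1  s3 
   s3   s4  s3 
 * s4   s5  s4 
   s5   s3  s5 
(> = start, * = accepting)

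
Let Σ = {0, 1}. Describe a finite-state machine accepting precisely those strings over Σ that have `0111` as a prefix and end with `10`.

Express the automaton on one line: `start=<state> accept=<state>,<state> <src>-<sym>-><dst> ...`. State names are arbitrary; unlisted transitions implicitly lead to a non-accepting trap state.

Run two small machines in parallel and take their product. One (6 states) tracks whether the input so far still matches the prefix `0111`; the other (3 states) tracks how much of the suffix `10` has currently been matched. Each combined state is a pair, one component from each; accept when both components accept.
With 10 states:
        0   1  
>  q0   q1  q2 
   q1   q3  q4 
   q2   q5  q2 
   q3   q3  q2 
   q4   q5  q6 
   q5   q3  q2 
   q6   q5  q7 
   q7   q8  q7 
 * q8   q9  q7 
   q9   q9  q7 
(> = start, * = accepting)

start=q0 accept=q8 q0-0->q1 q0-1->q2 q1-0->q3 q1-1->q4 q2-0->q5 q2-1->q2 q3-0->q3 q3-1->q2 q4-0->q5 q4-1->q6 q5-0->q3 q5-1->q2 q6-0->q5 q6-1->q7 q7-0->q8 q7-1->q7 q8-0->q9 q8-1->q7 q9-0->q9 q9-1->q7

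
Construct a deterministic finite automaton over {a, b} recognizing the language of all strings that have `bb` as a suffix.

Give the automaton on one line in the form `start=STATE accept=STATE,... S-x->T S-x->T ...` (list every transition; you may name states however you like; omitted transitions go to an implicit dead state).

start=S0 accept=S2 S0-a->S0 S0-b->S1 S1-a->S0 S1-b->S2 S2-a->S0 S2-b->S2

Remember how much of `bb` the current input suffix matches. State S0 means no match yet; S1 means the last symbol is `b`; S2 means the last 2 symbols are `bb`. Only S2 accepts. On a mismatch, fall back to the longest proper suffix that is still a prefix of `bb`.
With 3 states:
        a   b  
>  S0   S0  S1 
   S1   S0  S2 
 * S2   S0  S2 
(> = start, * = accepting)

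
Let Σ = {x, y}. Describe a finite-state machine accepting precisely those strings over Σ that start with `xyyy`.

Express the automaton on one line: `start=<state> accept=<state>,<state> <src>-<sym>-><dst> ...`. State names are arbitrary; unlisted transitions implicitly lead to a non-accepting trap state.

Check the first 4 symbols one by one: q0 through q3 record how many have matched `xyyy` so far; any wrong symbol goes to the dead state q5. After all 4 match we enter the accepting sink q4.
        x   y  
>  q0   q1  q5 
   q1   q5  q2 
   q2   q5  q3 
   q3   q5  q4 
 * q4   q4  q4 
   q5   q5  q5 
(> = start, * = accepting)

start=q0 accept=q4 q0-x->q1 q0-y->q5 q1-x->q5 q1-y->q2 q2-x->q5 q2-y->q3 q3-x->q5 q3-y->q4 q4-x->q4 q4-y->q4 q5-x->q5 q5-y->q5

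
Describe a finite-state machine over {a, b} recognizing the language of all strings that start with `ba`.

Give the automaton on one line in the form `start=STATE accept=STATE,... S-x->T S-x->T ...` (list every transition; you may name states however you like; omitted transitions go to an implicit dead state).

start=s0 accept=s2 s0-a->s3 s0-b->s1 s1-a->s2 s1-b->s3 s2-a->s2 s2-b->s2 s3-a->s3 s3-b->s3

Check the first 2 symbols one by one: s0 through s1 record how many have matched `ba` so far; any wrong symbol goes to the dead state s3. After all 2 match we enter the accepting sink s2.
4 states suffice.
        a   b  
>  s0   s3  s1 
   s1   s2  s3 
 * s2   s2  s2 
   s3   s3  s3 
(> = start, * = accepting)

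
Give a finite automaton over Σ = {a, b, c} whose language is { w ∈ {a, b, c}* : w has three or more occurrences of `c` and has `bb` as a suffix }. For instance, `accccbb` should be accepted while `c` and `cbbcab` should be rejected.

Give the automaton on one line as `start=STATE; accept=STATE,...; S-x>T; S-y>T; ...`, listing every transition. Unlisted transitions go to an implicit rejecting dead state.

Run two small machines in parallel and take their product. One (5 states) tracks the count of `c`s, saturating at 4; the other (3 states) tracks how much of the suffix `bb` has currently been matched. Each combined state is a pair, one component from each; accept when both components accept. Minimizing collapses redundant product states.
6 states suffice.
        a   b   c  
>  q0   q0  q0  q1 
   q1   q1  q1  q2 
   q2   q2  q2  q3 
   q3   q3  q4  q3 
   q4   q3  q5  q3 
 * q5   q3  q5  q3 
(> = start, * = accepting)

start=q0; accept=q5; q0-a>q0; q0-b>q0; q0-c>q1; q1-a>q1; q1-b>q1; q1-c>q2; q2-a>q2; q2-b>q2; q2-c>q3; q3-a>q3; q3-b>q4; q3-c>q3; q4-a>q3; q4-b>q5; q4-c>q3; q5-a>q3; q5-b>q5; q5-c>q3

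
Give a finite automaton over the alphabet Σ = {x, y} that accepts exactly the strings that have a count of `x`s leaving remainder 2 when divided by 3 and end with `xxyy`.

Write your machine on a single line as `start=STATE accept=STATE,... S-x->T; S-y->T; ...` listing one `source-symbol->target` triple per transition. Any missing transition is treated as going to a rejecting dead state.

start=s0; accept=s6; s0-x->s1; s0-y->s0; s1-x->s2; s1-y->s3; s2-x->s0; s2-y->s4; s3-x->s5; s3-y->s3; s4-x->s0; s4-y->s6; s5-x->s0; s5-y->s5; s6-x->s0; s6-y->s5

Handle the two conditions separately and then intersect. One (3 states) tracks the count of `x`s modulo 3; the other (5 states) tracks how much of the suffix `xxyy` has currently been matched. Each combined state is a pair, one component from each; accept when both components accept. After merging equivalent states the machine shrinks.
        x   y  
>  s0   s1  s0 
   s1   s2  s3 
   s2   s0  s4 
   s3   s5  s3 
   s4   s0  s6 
   s5   s0  s5 
 * s6   s0  s5 
(> = start, * = accepting)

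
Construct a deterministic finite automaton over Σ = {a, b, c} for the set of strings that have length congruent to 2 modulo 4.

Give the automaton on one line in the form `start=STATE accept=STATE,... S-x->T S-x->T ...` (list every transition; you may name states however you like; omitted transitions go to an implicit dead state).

Count input length modulo 4: every symbol advances one step around the cycle q0 → q1 → q2 → q3 → q0. Accept at q2.
4 states suffice.
        a   b   c  
>  q0   q1  q1  q1 
   q1   q2  q2  q2 
 * q2   q3  q3  q3 
   q3   q0  q0  q0 
(> = start, * = accepting)

start=q0 accept=q2 q0-a->q1 q0-b->q1 q0-c->q1 q1-a->q2 q1-b->q2 q1-c->q2 q2-a->q3 q2-b->q3 q2-c->q3 q3-a->q0 q3-b->q0 q3-c->q0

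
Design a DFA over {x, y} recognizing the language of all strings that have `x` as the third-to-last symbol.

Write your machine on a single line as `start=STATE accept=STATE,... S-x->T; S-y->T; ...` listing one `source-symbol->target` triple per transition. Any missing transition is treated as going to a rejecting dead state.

Because acceptance depends on a position counted from the end, the machine has to buffer the most recent 3 symbols. Make each state the string of the last up-to-3 symbols read; on input `x` shift the window left and append `x`. Accept when the buffered window has length 3 and begins with `x`.
With 15 states:
          x    y  
>  q0     q1   q2 
   q1     q3   q4 
   q2     q5   q6 
   q3     q7   q8 
   q4     q9  q10 
   q5    q11  q12 
   q6    q13  q14 
 * q7     q7   q8 
 * q8     q9  q10 
 * q9    q11  q12 
 * q10   q13  q14 
   q11    q7   q8 
   q12    q9  q10 
   q13   q11  q12 
   q14   q13  q14 
(> = start, * = accepting)

start=q0; accept=q7,q8,q9,q10; q0-x->q1; q0-y->q2; q1-x->q3; q1-y->q4; q2-x->q5; q2-y->q6; q3-x->q7; q3-y->q8; q4-x->q9; q4-y->q10; q5-x->q11; q5-y->q12; q6-x->q13; q6-y->q14; q7-x->q7; q7-y->q8; q8-x->q9; q8-y->q10; q9-x->q11; q9-y->q12; q10-x->q13; q10-y->q14; q11-x->q7; q11-y->q8; q12-x->q9; q12-y->q10; q13-x->q11; q13-y->q12; q14-x->q13; q14-y->q14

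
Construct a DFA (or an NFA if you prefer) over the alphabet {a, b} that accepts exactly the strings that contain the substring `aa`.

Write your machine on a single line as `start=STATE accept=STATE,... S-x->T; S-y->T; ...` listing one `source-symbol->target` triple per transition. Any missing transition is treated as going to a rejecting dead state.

start=S0; accept=S2; S0-a->S1; S0-b->S0; S1-a->S2; S1-b->S0; S2-a->S2; S2-b->S2

Track how much of `aa` has been matched so far: state S0 is no progress, S2 is the absorbing accept state reached once `aa` has occurred. Intermediate states record partial matches; on a mismatch, fall back to the longest reusable overlap.
        a   b  
>  S0   S1  S0 
   S1   S2  S0 
 * S2   S2  S2 
(> = start, * = accepting)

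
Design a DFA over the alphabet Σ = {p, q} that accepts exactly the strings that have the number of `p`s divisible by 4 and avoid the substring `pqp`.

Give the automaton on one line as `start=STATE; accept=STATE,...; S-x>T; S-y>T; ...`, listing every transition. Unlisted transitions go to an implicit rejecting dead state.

Run two small machines in parallel and take their product. The first has 4 states tracking the count of `p`s modulo 4; the second has 4 states tracking partial matches of the forbidden pattern `pqp`. A product state is a pair (one from each), accepting exactly when both do.
16 states suffice.
          p    q  
>* S0     S1   S0 
   S1     S2   S3 
   S2     S4   S5 
   S3     S6   S7 
   S4     S8   S9 
   S5    S10  S11 
   S6    S10   S6 
   S7     S2   S7 
 * S8     S1  S12 
   S9    S13  S14 
   S10   S13  S10 
   S11    S4  S11 
 * S12   S15   S0 
   S13   S15  S13 
   S14    S8  S14 
   S15    S6  S15 
(> = start, * = accepting)

start=S0; accept=S0,S8,S12; S0-p>S1; S0-q>S0; S1-p>S2; S1-q>S3; S2-p>S4; S2-q>S5; S3-p>S6; S3-q>S7; S4-p>S8; S4-q>S9; S5-p>S10; S5-q>S11; S6-p>S10; S6-q>S6; S7-p>S2; S7-q>S7; S8-p>S1; S8-q>S12; S9-p>S13; S9-q>S14; S10-p>S13; S10-q>S10; S11-p>S4; S11-q>S11; S12-p>S15; S12-q>S0; S13-p>S15; S13-q>S13; S14-p>S8; S14-q>S14; S15-p>S6; S15-q>S15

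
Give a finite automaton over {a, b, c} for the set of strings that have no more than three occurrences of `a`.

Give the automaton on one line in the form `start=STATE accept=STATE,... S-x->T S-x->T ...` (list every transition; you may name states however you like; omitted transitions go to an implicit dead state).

start=S0 accept=S0,S1,S2,S3 S0-a->S1 S0-b->S0 S0-c->S0 S1-a->S2 S1-b->S1 S1-c->S1 S2-a->S3 S2-b->S2 S2-c->S2 S3-a->S4 S3-b->S3 S3-c->S3 S4-a->S4 S4-b->S4 S4-c->S4

Only the number of `a`s matters, and only up to 4. Make a chain S0 → S1 → S2 → S3 → S4 advanced by each `a` (with S4 absorbing); every other symbol self-loops. The accepting set is {S0, S1, S2, S3}.
5 states suffice.
        a   b   c  
>* S0   S1  S0  S0 
 * S1   S2  S1  S1 
 * S2   S3  S2  S2 
 * S3   S4  S3  S3 
   S4   S4  S4  S4 
(> = start, * = accepting)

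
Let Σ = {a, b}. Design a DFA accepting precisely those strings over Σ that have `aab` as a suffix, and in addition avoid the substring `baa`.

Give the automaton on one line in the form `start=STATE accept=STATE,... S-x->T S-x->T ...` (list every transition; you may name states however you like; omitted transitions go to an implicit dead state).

Run two small machines in parallel and take their product. The first has 4 states tracking how much of the suffix `aab` has currently been matched; the second has 4 states tracking partial matches of the forbidden pattern `baa`. A product state is a pair (one from each), accepting exactly when both do. After merging equivalent states the machine shrinks.
        a   b  
>  s0   s1  s2 
   s1   s3  s2 
   s2   s2  s2 
   s3   s3  s4 
 * s4   s2  s2 
(> = start, * = accepting)

start=s0 accept=s4 s0-a->s1 s0-b->s2 s1-a->s3 s1-b->s2 s2-a->s2 s2-b->s2 s3-a->s3 s3-b->s4 s4-a->s2 s4-b->s2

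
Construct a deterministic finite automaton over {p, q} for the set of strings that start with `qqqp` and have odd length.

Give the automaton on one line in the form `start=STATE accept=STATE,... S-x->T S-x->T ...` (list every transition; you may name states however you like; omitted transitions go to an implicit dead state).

Build one automaton per condition and run them in lockstep. One (6 states) tracks whether the input so far still matches the prefix `qqqp`; the other (2 states) tracks the input length modulo 2. Each combined state is a pair, one component from each; accept when both components accept.
        p   q  
>  S0   S1  S2 
   S1   S3  S3 
   S2   S3  S4 
   S3   S1  S1 
   S4   S1  S5 
   S5   S6  S3 
   S6   S7  S7 
 * S7   S6  S6 
(> = start, * = accepting)

start=S0 accept=S7 S0-p->S1 S0-q->S2 S1-p->S3 S1-q->S3 S2-p->S3 S2-q->S4 S3-p->S1 S3-q->S1 S4-p->S1 S4-q->S5 S5-p->S6 S5-q->S3 S6-p->S7 S6-q->S7 S7-p->S6 S7-q->S6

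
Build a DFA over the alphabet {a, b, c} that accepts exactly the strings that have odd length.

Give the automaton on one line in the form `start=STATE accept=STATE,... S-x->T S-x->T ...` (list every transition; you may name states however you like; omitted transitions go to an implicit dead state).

start=S0 accept=S1 S0-a->S1 S0-b->S1 S0-c->S1 S1-a->S0 S1-b->S0 S1-c->S0

Only the length mod 2 matters, so use a 2-cycle: from any state, every input symbol moves to the next state, wrapping S1 back to S0. Mark S1 accepting.
        a   b   c  
>  S0   S1  S1  S1 
 * S1   S0  S0  S0 
(> = start, * = accepting)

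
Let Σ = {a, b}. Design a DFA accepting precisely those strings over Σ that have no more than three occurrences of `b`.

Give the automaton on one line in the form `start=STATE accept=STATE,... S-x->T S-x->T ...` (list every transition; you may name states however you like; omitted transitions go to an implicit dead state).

start=S0 accept=S0,S1,S2,S3 S0-a->S0 S0-b->S1 S1-a->S1 S1-b->S2 S2-a->S2 S2-b->S3 S3-a->S3 S3-b->S4 S4-a->S4 S4-b->S4

Count `b`s, saturating at 4: states S0 through S3 mean 0 through 3 `b`s seen; S4 means more than 3. Each `b` increments (capped at S4); other symbols loop. Accept from {S0, S1, S2, S3}.
5 states suffice.
        a   b  
>* S0   S0  S1 
 * S1   S1  S2 
 * S2   S2  S3 
 * S3   S3  S4 
   S4   S4  S4 
(> = start, * = accepting)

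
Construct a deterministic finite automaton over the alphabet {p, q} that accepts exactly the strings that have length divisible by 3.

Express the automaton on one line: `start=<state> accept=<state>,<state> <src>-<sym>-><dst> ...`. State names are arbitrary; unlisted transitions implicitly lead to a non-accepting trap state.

Only the length mod 3 matters, so use a 3-cycle: from any state, every input symbol moves to the next state, wrapping s2 back to s0. Mark s0 accepting.
        p   q  
>* s0   s1  s1 
   s1   s2  s2 
   s2   s0  s0 
(> = start, * = accepting)

start=s0 accept=s0 s0-p->s1 s0-q->s1 s1-p->s2 s1-q->s2 s2-p->s0 s2-q->s0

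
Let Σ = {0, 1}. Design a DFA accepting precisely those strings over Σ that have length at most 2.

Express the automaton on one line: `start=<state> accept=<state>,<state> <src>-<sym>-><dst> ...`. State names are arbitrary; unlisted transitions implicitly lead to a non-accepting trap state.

Count input length up to 3: every symbol moves from q0 toward q3, which means 'more than 2' and absorbs. Accept from {q0, q1, q2}.
A 4-state machine:
        0   1  
>* q0   q1  q1 
 * q1   q2  q2 
 * q2   q3  q3 
   q3   q3  q3 
(> = start, * = accepting)

start=q0 accept=q0,q1,q2 q0-0->q1 q0-1->q1 q1-0->q2 q1-1->q2 q2-0->q3 q2-1->q3 q3-0->q3 q3-1->q3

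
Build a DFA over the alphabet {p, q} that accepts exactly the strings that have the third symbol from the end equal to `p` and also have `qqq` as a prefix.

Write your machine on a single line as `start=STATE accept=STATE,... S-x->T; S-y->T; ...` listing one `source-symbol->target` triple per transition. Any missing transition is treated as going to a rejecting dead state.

start=s0; accept=s8,s9,s10,s11; s0-p->s1; s0-q->s2; s1-p->s1; s1-q->s1; s2-p->s1; s2-q->s3; s3-p->s1; s3-q->s4; s4-p->s5; s4-q->s4; s5-p->s6; s5-q->s7; s6-p->s8; s6-q->s9; s7-p->s10; s7-q->s11; s8-p->s8; s8-q->s9; s9-p->s10; s9-q->s11; s10-p->s6; s10-q->s7; s11-p->s5; s11-q->s4

Build one automaton per condition and run them in lockstep. One (15 states) tracks the last 3 symbols read; the other (5 states) tracks whether the input so far still matches the prefix `qqq`. Each combined state is a pair, one component from each; accept when both components accept. After merging equivalent states the machine shrinks.
12 states suffice.
          p    q  
>  s0     s1   s2 
   s1     s1   s1 
   s2     s1   s3 
   s3     s1   s4 
   s4     s5   s4 
   s5     s6   s7 
   s6     s8   s9 
   s7    s10  s11 
 * s8     s8   s9 
 * s9    s10  s11 
 * s10    s6   s7 
 * s11    s5   s4 
(> = start, * = accepting)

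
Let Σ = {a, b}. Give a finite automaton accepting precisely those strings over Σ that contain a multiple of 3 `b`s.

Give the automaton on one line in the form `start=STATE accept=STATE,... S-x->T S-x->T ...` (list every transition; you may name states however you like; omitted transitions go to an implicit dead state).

Keep the running count of `b`s modulo 3: each `b` advances along the cycle q0 → q1 → q2 → q0 while other symbols loop. Accept at q0.
3 states suffice.
        a   b  
>* q0   q0  q1 
   q1   q1  q2 
   q2   q2  q0 
(> = start, * = accepting)

start=q0 accept=q0 q0-a->q0 q0-b->q1 q1-a->q1 q1-b->q2 q2-a->q2 q2-b->q0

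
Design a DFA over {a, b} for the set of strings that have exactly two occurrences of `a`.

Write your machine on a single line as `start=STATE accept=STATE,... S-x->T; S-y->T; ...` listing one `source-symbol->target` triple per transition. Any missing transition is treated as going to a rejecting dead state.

start=q0; accept=q2; q0-a->q1; q0-b->q0; q1-a->q2; q1-b->q1; q2-a->q3; q2-b->q2; q3-a->q3; q3-b->q3

Only the number of `a`s matters, and only up to 3. Make a chain q0 → q1 → q2 → q3 advanced by each `a` (with q3 absorbing); every other symbol self-loops. The accepting set is {q2}.
A 4-state machine:
        a   b  
>  q0   q1  q0 
   q1   q2  q1 
 * q2   q3  q2 
   q3   q3  q3 
(> = start, * = accepting)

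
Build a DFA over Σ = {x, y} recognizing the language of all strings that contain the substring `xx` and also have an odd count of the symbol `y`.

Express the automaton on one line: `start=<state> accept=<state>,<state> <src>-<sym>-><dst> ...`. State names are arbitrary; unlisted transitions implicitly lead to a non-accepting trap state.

start=s0 accept=s5 s0-x->s1 s0-y->s2 s1-x->s3 s1-y->s2 s2-x->s4 s2-y->s0 s3-x->s3 s3-y->s5 s4-x->s5 s4-y->s0 s5-x->s5 s5-y->s3

Build one automaton per condition and run them in lockstep. One (3 states) tracks whether and how much of `xx` has been seen; the other (2 states) tracks the count of `y`s modulo 2. Each combined state is a pair, one component from each; accept when both components accept.
6 states suffice.
        x   y  
>  s0   s1  s2 
   s1   s3  s2 
   s2   s4  s0 
   s3   s3  s5 
   s4   s5  s0 
 * s5   s5  s3 
(> = start, * = accepting)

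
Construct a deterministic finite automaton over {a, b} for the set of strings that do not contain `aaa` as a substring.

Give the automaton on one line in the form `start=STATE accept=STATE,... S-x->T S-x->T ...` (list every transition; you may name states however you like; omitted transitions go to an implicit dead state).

This is the complement of 'contains `aaa`'. Use the same substring-matching states — q0 through q3 holding how much of `aaa` has just been matched — but flip the accepting set: everything except the trap q3 accepts.
        a   b  
>* q0   q1  q0 
 * q1   q2  q0 
 * q2   q3  q0 
   q3   q3  q3 
(> = start, * = accepting)

start=q0 accept=q0,q1,q2 q0-a->q1 q0-b->q0 q1-a->q2 q1-b->q0 q2-a->q3 q2-b->q0 q3-a->q3 q3-b->q3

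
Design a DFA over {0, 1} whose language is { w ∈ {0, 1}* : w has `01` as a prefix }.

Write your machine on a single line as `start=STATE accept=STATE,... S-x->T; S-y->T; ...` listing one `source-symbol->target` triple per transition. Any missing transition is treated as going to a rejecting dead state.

start=q0; accept=q2; q0-0->q1; q0-1->q3; q1-0->q3; q1-1->q2; q2-0->q2; q2-1->q2; q3-0->q3; q3-1->q3

Walk along `01` while the input agrees: from q0 take `0` to q1, and so on. Any deviation drops to the rejecting sink q3. Once q2 is reached the prefix is confirmed and every continuation is accepted.
        0   1  
>  q0   q1  q3 
   q1   q3  q2 
 * q2   q2  q2 
   q3   q3  q3 
(> = start, * = accepting)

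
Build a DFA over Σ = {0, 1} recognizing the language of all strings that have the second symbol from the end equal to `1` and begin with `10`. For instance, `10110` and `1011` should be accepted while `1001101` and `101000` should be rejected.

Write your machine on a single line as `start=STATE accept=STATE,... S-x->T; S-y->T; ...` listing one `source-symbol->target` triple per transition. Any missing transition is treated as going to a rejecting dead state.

start=S0; accept=S5,S10; S0-0->S1; S0-1->S2; S1-0->S3; S1-1->S4; S2-0->S5; S2-1->S6; S3-0->S3; S3-1->S4; S4-0->S7; S4-1->S6; S5-0->S8; S5-1->S9; S6-0->S7; S6-1->S6; S7-0->S3; S7-1->S4; S8-0->S8; S8-1->S9; S9-0->S5; S9-1->S10; S10-0->S5; S10-1->S10

Build one automaton per condition and run them in lockstep. One (7 states) tracks the last 2 symbols read; the other (4 states) tracks whether the input so far still matches the prefix `10`. Each combined state is a pair, one component from each; accept when both components accept.
          0    1  
>  S0     S1   S2 
   S1     S3   S4 
   S2     S5   S6 
   S3     S3   S4 
   S4     S7   S6 
 * S5     S8   S9 
   S6     S7   S6 
   S7     S3   S4 
   S8     S8   S9 
   S9     S5  S10 
 * S10    S5  S10 
(> = start, * = accepting)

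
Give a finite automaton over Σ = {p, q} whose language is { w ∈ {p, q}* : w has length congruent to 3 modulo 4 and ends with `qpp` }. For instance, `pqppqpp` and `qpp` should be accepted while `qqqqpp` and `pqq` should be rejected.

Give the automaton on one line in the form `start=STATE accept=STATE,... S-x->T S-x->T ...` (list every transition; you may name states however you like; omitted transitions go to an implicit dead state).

start=s0 accept=s6 s0-p->s1 s0-q->s2 s1-p->s3 s1-q->s3 s2-p->s4 s2-q->s3 s3-p->s5 s3-q->s5 s4-p->s6 s4-q->s5 s5-p->s0 s5-q->s0 s6-p->s0 s6-q->s0

Handle the two conditions separately and then intersect. One (4 states) tracks the input length modulo 4; the other (4 states) tracks how much of the suffix `qpp` has currently been matched. Each combined state is a pair, one component from each; accept when both components accept. Minimizing collapses redundant product states.
7 states suffice.
        p   q  
>  s0   s1  s2 
   s1   s3  s3 
   s2   s4  s3 
   s3   s5  s5 
   s4   s6  s5 
   s5   s0  s0 
 * s6   s0  s0 
(> = start, * = accepting)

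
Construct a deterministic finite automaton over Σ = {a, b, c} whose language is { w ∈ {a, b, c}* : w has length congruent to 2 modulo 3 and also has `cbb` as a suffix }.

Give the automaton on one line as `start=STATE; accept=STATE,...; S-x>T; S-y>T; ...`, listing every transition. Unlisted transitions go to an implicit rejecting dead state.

start=q0; accept=q5; q0-a>q1; q0-b>q1; q0-c>q1; q1-a>q2; q1-b>q2; q1-c>q2; q2-a>q0; q2-b>q0; q2-c>q3; q3-a>q1; q3-b>q4; q3-c>q1; q4-a>q2; q4-b>q5; q4-c>q2; q5-a>q0; q5-b>q0; q5-c>q3

Run two small machines in parallel and take their product. The first has 3 states tracking the input length modulo 3; the second has 4 states tracking how much of the suffix `cbb` has currently been matched. A product state is a pair (one from each), accepting exactly when both do. Equivalent product states are then merged.
A 6-state machine:
        a   b   c  
>  q0   q1  q1  q1 
   q1   q2  q2  q2 
   q2   q0  q0  q3 
   q3   q1  q4  q1 
   q4   q2  q5  q2 
 * q5   q0  q0  q3 
(> = start, * = accepting)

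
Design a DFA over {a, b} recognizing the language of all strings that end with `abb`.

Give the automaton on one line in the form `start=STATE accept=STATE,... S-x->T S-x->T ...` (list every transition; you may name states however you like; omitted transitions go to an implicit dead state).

start=S0 accept=S3 S0-a->S1 S0-b->S0 S1-a->S1 S1-b->S2 S2-a->S1 S2-b->S3 S3-a->S1 S3-b->S0

Let each state record the length of the longest suffix of the input read so far that is also a prefix of `abb`. S1 means the last symbol is `a`; S2 means the last 2 symbols are `ab`; S3 means the last 3 symbols are `abb`. Accept only at S3, where the string currently ends in `abb`.
        a   b  
>  S0   S1  S0 
   S1   S1  S2 
   S2   S1  S3 
 * S3   S1  S0 
(> = start, * = accepting)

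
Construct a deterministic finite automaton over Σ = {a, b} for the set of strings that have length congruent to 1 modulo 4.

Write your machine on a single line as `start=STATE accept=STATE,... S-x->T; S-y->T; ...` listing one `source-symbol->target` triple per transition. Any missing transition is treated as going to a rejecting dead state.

Only the length mod 4 matters, so use a 4-cycle: from any state, every input symbol moves to the next state, wrapping q3 back to q0. Mark q1 accepting.
4 states suffice.
        a   b  
>  q0   q1  q1 
 * q1   q2  q2 
   q2   q3  q3 
   q3   q0  q0 
(> = start, * = accepting)

start=q0; accept=q1; q0-a->q1; q0-b->q1; q1-a->q2; q1-b->q2; q2-a->q3; q2-b->q3; q3-a->q0; q3-b->q0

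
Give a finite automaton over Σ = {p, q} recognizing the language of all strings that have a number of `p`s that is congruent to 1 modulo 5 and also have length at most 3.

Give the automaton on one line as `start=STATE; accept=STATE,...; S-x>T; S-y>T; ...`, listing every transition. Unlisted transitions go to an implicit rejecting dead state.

start=s0; accept=s1,s4,s8; s0-p>s1; s0-q>s2; s1-p>s3; s1-q>s4; s2-p>s4; s2-q>s5; s3-p>s6; s3-q>s7; s4-p>s7; s4-q>s8; s5-p>s8; s5-q>s9; s6-p>s10; s6-q>s11; s7-p>s11; s7-q>s12; s8-p>s12; s8-q>s13; s9-p>s13; s9-q>s14; s10-p>s14; s10-q>s10; s11-p>s10; s11-q>s11; s12-p>s11; s12-q>s12; s13-p>s12; s13-q>s13; s14-p>s13; s14-q>s14

Run two small machines in parallel and take their product. One (5 states) tracks the count of `p`s modulo 5; the other (5 states) tracks the input length, saturating at 4. Each combined state is a pair, one component from each; accept when both components accept.
15 states suffice.
          p    q  
>  s0     s1   s2 
 * s1     s3   s4 
   s2     s4   s5 
   s3     s6   s7 
 * s4     s7   s8 
   s5     s8   s9 
   s6    s10  s11 
   s7    s11  s12 
 * s8    s12  s13 
   s9    s13  s14 
   s10   s14  s10 
   s11   s10  s11 
   s12   s11  s12 
   s13   s12  s13 
   s14   s13  s14 
(> = start, * = accepting)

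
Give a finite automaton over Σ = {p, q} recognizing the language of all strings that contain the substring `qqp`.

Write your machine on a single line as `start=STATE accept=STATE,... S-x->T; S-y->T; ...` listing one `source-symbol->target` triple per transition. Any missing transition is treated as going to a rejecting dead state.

Track how much of `qqp` has been matched so far: state S0 is no progress, S3 is the absorbing accept state reached once `qqp` has occurred. Intermediate states record partial matches; on a mismatch, fall back to the longest reusable overlap.
4 states suffice.
        p   q  
>  S0   S0  S1 
   S1   S0  S2 
   S2   S3  S2 
 * S3   S3  S3 
(> = start, * = accepting)

start=S0; accept=S3; S0-p->S0; S0-q->S1; S1-p->S0; S1-q->S2; S2-p->S3; S2-q->S2; S3-p->S3; S3-q->S3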